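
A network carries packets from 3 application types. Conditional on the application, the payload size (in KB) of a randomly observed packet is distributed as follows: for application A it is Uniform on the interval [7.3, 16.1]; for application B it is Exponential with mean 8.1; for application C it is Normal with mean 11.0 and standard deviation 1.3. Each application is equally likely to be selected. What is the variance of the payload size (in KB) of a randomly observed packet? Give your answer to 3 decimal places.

Per component, A: μ=11.7, E[X²]=143.343; B: μ=8.1, E[X²]=131.22; C: μ=11, E[X²]=122.69.
E[X] = 0.333333·11.7 + 0.333333·8.1 + 0.333333·11 = 10.2667.
E[X²] = 0.333333·143.343 + 0.333333·131.22 + 0.333333·122.69 = 132.418.
Var(X) = E[X²] − (E[X])² = 132.418 − 105.404 = 27.0133.

27.013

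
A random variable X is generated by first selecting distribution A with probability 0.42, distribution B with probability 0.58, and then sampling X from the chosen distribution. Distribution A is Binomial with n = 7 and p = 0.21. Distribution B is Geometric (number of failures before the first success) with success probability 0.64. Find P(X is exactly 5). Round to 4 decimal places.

Conditional on each component, P(X = 5): A: 0.00535266; B: 0.00386984.
By total probability, P(X = 5) = 0.42·0.00535266 + 0.58·0.00386984 = 0.00449262.

0.0045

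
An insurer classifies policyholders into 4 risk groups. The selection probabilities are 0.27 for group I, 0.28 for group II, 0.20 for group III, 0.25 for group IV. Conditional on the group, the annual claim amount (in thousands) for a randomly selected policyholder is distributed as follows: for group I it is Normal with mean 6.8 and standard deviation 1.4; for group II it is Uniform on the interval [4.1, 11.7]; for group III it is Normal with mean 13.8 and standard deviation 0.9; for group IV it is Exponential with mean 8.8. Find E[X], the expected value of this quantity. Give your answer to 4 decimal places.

9.0080

Component means — I: 6.8; II: 7.9; III: 13.8; IV: 8.8.
E[X] = 0.27·6.8 + 0.28·7.9 + 0.2·13.8 + 0.25·8.8 = 9.008.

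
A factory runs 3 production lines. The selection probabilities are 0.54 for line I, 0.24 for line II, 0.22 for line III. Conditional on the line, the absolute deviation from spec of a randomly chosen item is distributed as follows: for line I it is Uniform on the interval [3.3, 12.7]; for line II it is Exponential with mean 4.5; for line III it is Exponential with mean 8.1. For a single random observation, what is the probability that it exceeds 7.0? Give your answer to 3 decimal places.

Conditional on each line, P(X > 7.0): I: 0.606383; II: 0.211072; III: 0.42139.
By total probability, P(X > 7.0) = 0.54·0.606383 + 0.24·0.211072 + 0.22·0.42139 = 0.47081.

0.471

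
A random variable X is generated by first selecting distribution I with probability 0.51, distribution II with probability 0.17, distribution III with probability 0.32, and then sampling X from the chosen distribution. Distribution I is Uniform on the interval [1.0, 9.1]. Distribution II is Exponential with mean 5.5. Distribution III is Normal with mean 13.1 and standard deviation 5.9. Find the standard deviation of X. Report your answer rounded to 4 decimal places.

Per component, I: μ=5.05, E[X²]=30.97; II: μ=5.5, E[X²]=60.5; III: μ=13.1, E[X²]=206.42.
E[X] = 0.51·5.05 + 0.17·5.5 + 0.32·13.1 = 7.7025.
E[X²] = 0.51·30.97 + 0.17·60.5 + 0.32·206.42 = 92.1341.
Var(X) = E[X²] − (E[X])² = 92.1341 − 59.3285 = 32.8056.
SD(X) = √32.8056 = 5.72762.

5.7276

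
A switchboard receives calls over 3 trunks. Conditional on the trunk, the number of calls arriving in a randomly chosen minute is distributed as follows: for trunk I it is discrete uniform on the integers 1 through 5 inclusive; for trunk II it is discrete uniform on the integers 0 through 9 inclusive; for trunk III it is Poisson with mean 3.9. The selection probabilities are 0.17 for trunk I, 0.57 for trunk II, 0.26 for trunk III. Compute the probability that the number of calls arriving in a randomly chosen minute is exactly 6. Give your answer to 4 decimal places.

0.0827

Conditional on each trunk, P(X = 6): I: 0; II: 0.1; III: 0.0989251.
By total probability, P(X = 6) = 0.17·0 + 0.57·0.1 + 0.26·0.0989251 = 0.0827205.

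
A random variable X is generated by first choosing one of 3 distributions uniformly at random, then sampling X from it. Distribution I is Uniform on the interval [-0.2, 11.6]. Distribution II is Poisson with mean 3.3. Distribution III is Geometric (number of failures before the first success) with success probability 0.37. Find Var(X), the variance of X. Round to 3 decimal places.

9.201

Per component, I: μ=5.7, E[X²]=44.0933; II: μ=3.3, E[X²]=14.19; III: μ=1.7027, E[X²]=7.5011.
E[X] = 0.333333·5.7 + 0.333333·3.3 + 0.333333·1.7027 = 3.56757.
E[X²] = 0.333333·44.0933 + 0.333333·14.19 + 0.333333·7.5011 = 21.9281.
Var(X) = E[X²] − (E[X])² = 21.9281 − 12.7275 = 9.2006.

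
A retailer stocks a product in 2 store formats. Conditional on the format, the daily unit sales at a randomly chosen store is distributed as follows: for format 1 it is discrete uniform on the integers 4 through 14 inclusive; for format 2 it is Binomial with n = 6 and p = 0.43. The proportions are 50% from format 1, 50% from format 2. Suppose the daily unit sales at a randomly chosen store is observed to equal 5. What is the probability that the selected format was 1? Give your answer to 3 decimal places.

0.644

Likelihoods P(X=5 | ·): 1: 0.0909091; 2: 0.0502769.
Posterior ∝ prior × likelihood. Numerator for 1: 0.5·0.0909091 = 0.0454545.
Normalizing constant: 0.5·0.0909091 + 0.5·0.0502769 = 0.070593.
P(1 | observation) = 0.0454545 / 0.070593 = 0.643896.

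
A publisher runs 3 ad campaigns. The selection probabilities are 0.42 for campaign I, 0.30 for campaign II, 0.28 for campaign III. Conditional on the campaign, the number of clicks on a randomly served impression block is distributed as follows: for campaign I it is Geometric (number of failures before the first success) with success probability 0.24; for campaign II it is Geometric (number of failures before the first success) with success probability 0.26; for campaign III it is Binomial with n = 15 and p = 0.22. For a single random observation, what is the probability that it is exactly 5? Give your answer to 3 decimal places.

Conditional on each campaign, P(X = 5): I: 0.0608526; II: 0.0576942; III: 0.129007.
By total probability, P(X = 5) = 0.42·0.0608526 + 0.3·0.0576942 + 0.28·0.129007 = 0.0789884.

0.079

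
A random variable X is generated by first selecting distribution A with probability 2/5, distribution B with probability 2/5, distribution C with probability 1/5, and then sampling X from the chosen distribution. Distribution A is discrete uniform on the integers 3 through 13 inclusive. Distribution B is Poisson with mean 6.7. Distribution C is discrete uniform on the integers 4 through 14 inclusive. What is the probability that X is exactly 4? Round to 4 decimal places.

0.0959

Conditional on each component, P(X = 4): A: 0.0909091; B: 0.103351; C: 0.0909091.
By total probability, P(X = 4) = 0.4·0.0909091 + 0.4·0.103351 + 0.2·0.0909091 = 0.0958859.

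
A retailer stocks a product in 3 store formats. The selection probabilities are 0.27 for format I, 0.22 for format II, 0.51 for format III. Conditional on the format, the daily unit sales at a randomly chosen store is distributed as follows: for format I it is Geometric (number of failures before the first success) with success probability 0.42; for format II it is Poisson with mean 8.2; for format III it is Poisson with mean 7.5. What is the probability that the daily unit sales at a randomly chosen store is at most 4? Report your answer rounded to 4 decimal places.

Conditional on each format, P(X ≤ 4): I: 0.934364; II: 0.0887402; III: 0.132062.
By total probability, P(X ≤ 4) = 0.27·0.934364 + 0.22·0.0887402 + 0.51·0.132062 = 0.339153.

0.3392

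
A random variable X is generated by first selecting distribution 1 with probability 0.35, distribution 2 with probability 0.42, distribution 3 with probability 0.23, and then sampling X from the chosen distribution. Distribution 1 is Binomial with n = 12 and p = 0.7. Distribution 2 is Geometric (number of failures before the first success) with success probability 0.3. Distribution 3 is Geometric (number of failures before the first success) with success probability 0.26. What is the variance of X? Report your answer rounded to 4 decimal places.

Per component, 1: μ=8.4, E[X²]=73.08; 2: μ=2.33333, E[X²]=13.2222; 3: μ=2.84615, E[X²]=19.0473.
E[X] = 0.35·8.4 + 0.42·2.33333 + 0.23·2.84615 = 4.57462.
E[X²] = 0.35·73.08 + 0.42·13.2222 + 0.23·19.0473 = 35.5122.
Var(X) = E[X²] − (E[X])² = 35.5122 − 20.9271 = 14.5851.

14.5851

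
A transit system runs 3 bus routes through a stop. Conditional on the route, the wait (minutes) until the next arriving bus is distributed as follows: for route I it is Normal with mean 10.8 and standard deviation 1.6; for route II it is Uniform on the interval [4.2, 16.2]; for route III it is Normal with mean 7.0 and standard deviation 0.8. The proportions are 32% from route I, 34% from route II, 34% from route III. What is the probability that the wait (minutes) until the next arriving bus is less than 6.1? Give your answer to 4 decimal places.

Conditional on each route, P(X < 6.1): I: 0.00165435; II: 0.158333; III: 0.130295.
By total probability, P(X < 6.1) = 0.32·0.00165435 + 0.34·0.158333 + 0.34·0.130295 = 0.0986629.

0.0987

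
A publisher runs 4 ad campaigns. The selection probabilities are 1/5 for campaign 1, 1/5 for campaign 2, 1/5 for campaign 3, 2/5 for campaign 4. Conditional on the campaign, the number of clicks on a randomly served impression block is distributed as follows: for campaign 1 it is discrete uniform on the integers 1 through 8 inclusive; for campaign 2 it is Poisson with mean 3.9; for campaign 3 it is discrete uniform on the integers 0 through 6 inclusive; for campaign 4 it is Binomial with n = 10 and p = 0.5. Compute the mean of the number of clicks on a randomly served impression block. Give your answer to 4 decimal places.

4.2800

Component means — 1: 4.5; 2: 3.9; 3: 3; 4: 5.
E[X] = 0.2·4.5 + 0.2·3.9 + 0.2·3 + 0.4·5 = 4.28.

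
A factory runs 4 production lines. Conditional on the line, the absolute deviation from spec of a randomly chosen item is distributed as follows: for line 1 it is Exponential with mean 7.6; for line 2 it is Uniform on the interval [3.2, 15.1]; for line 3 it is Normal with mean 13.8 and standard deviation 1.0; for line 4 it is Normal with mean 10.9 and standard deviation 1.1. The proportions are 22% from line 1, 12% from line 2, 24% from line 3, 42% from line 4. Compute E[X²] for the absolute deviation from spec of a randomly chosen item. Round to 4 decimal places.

133.2312

For each component E[X²] = Var + (mean)², giving 1: 115.52; 2: 95.5233; 3: 191.44; 4: 120.02.
Overall E[X²] = 0.22·115.52 + 0.12·95.5233 + 0.24·191.44 + 0.42·120.02 = 133.231.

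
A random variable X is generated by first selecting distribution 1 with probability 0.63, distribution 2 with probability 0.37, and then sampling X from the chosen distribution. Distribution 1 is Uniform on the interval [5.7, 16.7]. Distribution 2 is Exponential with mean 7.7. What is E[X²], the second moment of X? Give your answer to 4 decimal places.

For each component E[X²] = Var + (mean)², giving 1: 135.523; 2: 118.58.
Overall E[X²] = 0.63·135.523 + 0.37·118.58 = 129.254.

129.2543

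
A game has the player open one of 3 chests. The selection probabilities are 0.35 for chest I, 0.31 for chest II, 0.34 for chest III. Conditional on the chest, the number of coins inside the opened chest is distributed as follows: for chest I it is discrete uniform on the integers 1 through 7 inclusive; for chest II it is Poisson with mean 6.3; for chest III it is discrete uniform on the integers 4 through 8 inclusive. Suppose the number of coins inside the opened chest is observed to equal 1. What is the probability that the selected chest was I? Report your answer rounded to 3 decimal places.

Likelihoods P(X=1 | ·): I: 0.142857; II: 0.0115687; III: 0.
Posterior ∝ prior × likelihood. Numerator for I: 0.35·0.142857 = 0.05.
Normalizing constant: 0.35·0.142857 + 0.31·0.0115687 + 0.34·0 = 0.0535863.
P(I | observation) = 0.05 / 0.0535863 = 0.933074.

0.933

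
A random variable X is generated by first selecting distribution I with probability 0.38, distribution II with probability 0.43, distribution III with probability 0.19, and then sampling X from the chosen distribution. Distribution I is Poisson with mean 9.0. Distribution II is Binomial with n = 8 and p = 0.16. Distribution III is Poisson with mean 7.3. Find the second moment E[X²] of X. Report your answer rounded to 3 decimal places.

For each component E[X²] = Var + (mean)², giving I: 90; II: 2.7136; III: 60.59.
Overall E[X²] = 0.38·90 + 0.43·2.7136 + 0.19·60.59 = 46.8789.

46.879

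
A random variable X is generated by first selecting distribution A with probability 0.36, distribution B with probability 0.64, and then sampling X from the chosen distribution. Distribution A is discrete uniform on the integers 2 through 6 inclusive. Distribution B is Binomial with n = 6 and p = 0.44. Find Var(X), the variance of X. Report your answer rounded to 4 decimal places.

2.0923

Per component, A: μ=4, E[X²]=18; B: μ=2.64, E[X²]=8.448.
E[X] = 0.36·4 + 0.64·2.64 = 3.1296.
E[X²] = 0.36·18 + 0.64·8.448 = 11.8867.
Var(X) = E[X²] − (E[X])² = 11.8867 − 9.7944 = 2.09232.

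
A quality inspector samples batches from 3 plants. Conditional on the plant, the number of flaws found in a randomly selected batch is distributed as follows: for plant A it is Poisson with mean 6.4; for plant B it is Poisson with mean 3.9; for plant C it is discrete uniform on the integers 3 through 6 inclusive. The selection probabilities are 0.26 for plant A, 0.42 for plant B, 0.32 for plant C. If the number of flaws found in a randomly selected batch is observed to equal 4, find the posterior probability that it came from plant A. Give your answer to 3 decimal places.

0.157

Likelihoods P(X=4 | ·): A: 0.116151; B: 0.195119; C: 0.25.
Posterior ∝ prior × likelihood. Numerator for A: 0.26·0.116151 = 0.0301993.
Normalizing constant: 0.26·0.116151 + 0.42·0.195119 + 0.32·0.25 = 0.192149.
P(A | observation) = 0.0301993 / 0.192149 = 0.157166.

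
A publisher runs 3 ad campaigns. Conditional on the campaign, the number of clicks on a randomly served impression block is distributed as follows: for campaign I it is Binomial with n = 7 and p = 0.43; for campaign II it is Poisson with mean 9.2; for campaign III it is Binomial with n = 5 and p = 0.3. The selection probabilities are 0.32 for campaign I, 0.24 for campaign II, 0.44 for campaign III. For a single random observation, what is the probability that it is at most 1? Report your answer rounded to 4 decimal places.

Conditional on each campaign, P(X ≤ 1): I: 0.122781; II: 0.0010306; III: 0.52822.
By total probability, P(X ≤ 1) = 0.32·0.122781 + 0.24·0.0010306 + 0.44·0.52822 = 0.271954.

0.2720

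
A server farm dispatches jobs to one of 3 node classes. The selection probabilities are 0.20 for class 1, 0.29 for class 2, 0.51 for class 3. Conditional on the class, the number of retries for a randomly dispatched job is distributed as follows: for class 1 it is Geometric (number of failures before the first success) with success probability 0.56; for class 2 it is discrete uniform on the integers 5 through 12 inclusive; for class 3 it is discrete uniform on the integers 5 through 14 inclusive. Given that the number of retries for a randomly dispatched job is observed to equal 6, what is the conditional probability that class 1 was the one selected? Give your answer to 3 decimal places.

0.009

Likelihoods P(X=6 | ·): 1: 0.00406354; 2: 0.125; 3: 0.1.
Posterior ∝ prior × likelihood. Numerator for 1: 0.2·0.00406354 = 0.000812707.
Normalizing constant: 0.2·0.00406354 + 0.29·0.125 + 0.51·0.1 = 0.0880627.
P(1 | observation) = 0.000812707 / 0.0880627 = 0.00922873.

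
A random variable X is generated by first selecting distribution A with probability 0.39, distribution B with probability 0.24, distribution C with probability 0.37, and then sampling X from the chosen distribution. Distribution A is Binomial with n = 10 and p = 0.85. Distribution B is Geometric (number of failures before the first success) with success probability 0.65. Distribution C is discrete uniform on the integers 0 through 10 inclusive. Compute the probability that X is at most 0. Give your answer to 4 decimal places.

Conditional on each component, P(X ≤ 0): A: 5.7665e-09; B: 0.65; C: 0.0909091.
By total probability, P(X ≤ 0) = 0.39·5.7665e-09 + 0.24·0.65 + 0.37·0.0909091 = 0.189636.

0.1896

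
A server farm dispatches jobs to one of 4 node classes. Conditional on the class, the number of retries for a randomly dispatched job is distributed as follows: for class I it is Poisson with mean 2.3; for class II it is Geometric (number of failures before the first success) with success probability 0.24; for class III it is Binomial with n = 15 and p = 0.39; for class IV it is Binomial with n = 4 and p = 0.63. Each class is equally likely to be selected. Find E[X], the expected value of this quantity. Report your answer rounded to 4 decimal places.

3.4592

Component means — I: 2.3; II: 3.16667; III: 5.85; IV: 2.52.
E[X] = 0.25·2.3 + 0.25·3.16667 + 0.25·5.85 + 0.25·2.52 = 3.45917.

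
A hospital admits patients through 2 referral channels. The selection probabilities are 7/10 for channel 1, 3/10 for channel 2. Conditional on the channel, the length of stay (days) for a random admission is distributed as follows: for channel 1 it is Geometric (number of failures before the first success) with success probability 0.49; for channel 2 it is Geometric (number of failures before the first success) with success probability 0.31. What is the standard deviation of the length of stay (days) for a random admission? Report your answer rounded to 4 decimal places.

Per component, 1: μ=1.04082, E[X²]=3.20741; 2: μ=2.22581, E[X²]=12.1342.
E[X] = 0.7·1.04082 + 0.3·2.22581 = 1.39631.
E[X²] = 0.7·3.20741 + 0.3·12.1342 = 5.88546.
Var(X) = E[X²] − (E[X])² = 5.88546 − 1.94969 = 3.93577.
SD(X) = √3.93577 = 1.98388.

1.9839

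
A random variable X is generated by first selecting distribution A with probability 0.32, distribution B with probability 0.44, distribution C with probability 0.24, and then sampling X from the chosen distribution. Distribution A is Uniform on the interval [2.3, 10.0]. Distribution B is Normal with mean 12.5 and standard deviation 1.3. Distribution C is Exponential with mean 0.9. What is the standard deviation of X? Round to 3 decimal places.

4.952

Per component, A: μ=6.15, E[X²]=42.7633; B: μ=12.5, E[X²]=157.94; C: μ=0.9, E[X²]=1.62.
E[X] = 0.32·6.15 + 0.44·12.5 + 0.24·0.9 = 7.684.
E[X²] = 0.32·42.7633 + 0.44·157.94 + 0.24·1.62 = 83.5667.
Var(X) = E[X²] − (E[X])² = 83.5667 − 59.0439 = 24.5228.
SD(X) = √24.5228 = 4.95205.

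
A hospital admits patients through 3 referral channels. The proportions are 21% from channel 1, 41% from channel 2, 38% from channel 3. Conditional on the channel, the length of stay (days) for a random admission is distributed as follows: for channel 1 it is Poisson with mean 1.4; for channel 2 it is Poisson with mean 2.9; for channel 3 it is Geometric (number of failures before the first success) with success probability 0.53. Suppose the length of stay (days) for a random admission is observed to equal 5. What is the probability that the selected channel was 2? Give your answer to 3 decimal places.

Likelihoods P(X=5 | ·): 1: 0.0110521; 2: 0.0940491; 3: 0.0121553.
Posterior ∝ prior × likelihood. Numerator for 2: 0.41·0.0940491 = 0.0385601.
Normalizing constant: 0.21·0.0110521 + 0.41·0.0940491 + 0.38·0.0121553 = 0.0455001.
P(2 | observation) = 0.0385601 / 0.0455001 = 0.847474.

0.847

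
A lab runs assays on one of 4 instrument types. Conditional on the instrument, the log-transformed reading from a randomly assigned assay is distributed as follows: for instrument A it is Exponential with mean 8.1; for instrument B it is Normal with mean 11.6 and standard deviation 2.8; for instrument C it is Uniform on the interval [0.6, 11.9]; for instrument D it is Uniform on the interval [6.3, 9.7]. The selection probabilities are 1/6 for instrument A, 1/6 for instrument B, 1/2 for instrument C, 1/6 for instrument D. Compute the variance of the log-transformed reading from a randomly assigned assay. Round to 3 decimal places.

21.349

Per component, A: μ=8.1, E[X²]=131.22; B: μ=11.6, E[X²]=142.4; C: μ=6.25, E[X²]=49.7033; D: μ=8, E[X²]=64.9633.
E[X] = 0.166667·8.1 + 0.166667·11.6 + 0.5·6.25 + 0.166667·8 = 7.74167.
E[X²] = 0.166667·131.22 + 0.166667·142.4 + 0.5·49.7033 + 0.166667·64.9633 = 81.2822.
Var(X) = E[X²] − (E[X])² = 81.2822 − 59.9334 = 21.3488.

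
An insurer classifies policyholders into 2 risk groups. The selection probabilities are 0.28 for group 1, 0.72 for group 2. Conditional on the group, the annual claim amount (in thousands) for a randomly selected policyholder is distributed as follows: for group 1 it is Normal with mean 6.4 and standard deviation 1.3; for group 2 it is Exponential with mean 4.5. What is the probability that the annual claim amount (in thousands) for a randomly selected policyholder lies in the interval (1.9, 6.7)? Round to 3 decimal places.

0.475

Conditional on each group, P(1.9 < X < 6.7): 1: 0.590984; 2: 0.429965.
By total probability, P(1.9 < X < 6.7) = 0.28·0.590984 + 0.72·0.429965 = 0.475051.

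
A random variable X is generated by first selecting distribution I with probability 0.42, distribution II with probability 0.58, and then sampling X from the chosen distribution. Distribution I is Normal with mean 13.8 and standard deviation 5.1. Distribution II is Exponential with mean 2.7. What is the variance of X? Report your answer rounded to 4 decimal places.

45.1664

Per component, I: μ=13.8, E[X²]=216.45; II: μ=2.7, E[X²]=14.58.
E[X] = 0.42·13.8 + 0.58·2.7 = 7.362.
E[X²] = 0.42·216.45 + 0.58·14.58 = 99.3654.
Var(X) = E[X²] − (E[X])² = 99.3654 − 54.199 = 45.1664.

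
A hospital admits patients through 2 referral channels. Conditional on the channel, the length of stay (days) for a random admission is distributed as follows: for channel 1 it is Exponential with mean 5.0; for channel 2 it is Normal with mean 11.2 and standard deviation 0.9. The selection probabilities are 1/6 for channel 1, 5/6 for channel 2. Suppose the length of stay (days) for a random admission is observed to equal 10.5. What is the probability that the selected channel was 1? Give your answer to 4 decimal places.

0.0147

Likelihoods f(10.5 | ·): 1: 0.0244913; 2: 0.327572.
Posterior ∝ prior × likelihood. Numerator for 1: 0.166667·0.0244913 = 0.00408188.
Normalizing constant: 0.166667·0.0244913 + 0.833333·0.327572 = 0.277059.
P(1 | observation) = 0.00408188 / 0.277059 = 0.0147329.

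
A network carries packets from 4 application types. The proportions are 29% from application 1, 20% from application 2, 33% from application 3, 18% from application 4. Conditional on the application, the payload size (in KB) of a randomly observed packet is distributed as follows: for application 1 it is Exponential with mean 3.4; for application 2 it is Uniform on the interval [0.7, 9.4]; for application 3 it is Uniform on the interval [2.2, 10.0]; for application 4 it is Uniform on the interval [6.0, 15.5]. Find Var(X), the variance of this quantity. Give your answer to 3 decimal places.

Per component, 1: μ=3.4, E[X²]=23.12; 2: μ=5.05, E[X²]=31.81; 3: μ=6.1, E[X²]=42.28; 4: μ=10.75, E[X²]=123.083.
E[X] = 0.29·3.4 + 0.2·5.05 + 0.33·6.1 + 0.18·10.75 = 5.944.
E[X²] = 0.29·23.12 + 0.2·31.81 + 0.33·42.28 + 0.18·123.083 = 49.1742.
Var(X) = E[X²] − (E[X])² = 49.1742 − 35.3311 = 13.8431.

13.843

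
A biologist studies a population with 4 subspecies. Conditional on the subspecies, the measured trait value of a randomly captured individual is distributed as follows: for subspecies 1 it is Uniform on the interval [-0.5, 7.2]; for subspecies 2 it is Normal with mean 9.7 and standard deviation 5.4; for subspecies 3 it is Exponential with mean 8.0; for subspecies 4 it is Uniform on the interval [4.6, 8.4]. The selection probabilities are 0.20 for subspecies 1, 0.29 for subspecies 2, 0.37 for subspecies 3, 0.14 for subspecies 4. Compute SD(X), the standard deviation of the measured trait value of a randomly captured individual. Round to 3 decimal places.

Per component, 1: μ=3.35, E[X²]=16.1633; 2: μ=9.7, E[X²]=123.25; 3: μ=8, E[X²]=128; 4: μ=6.5, E[X²]=43.4533.
E[X] = 0.2·3.35 + 0.29·9.7 + 0.37·8 + 0.14·6.5 = 7.353.
E[X²] = 0.2·16.1633 + 0.29·123.25 + 0.37·128 + 0.14·43.4533 = 92.4186.
Var(X) = E[X²] − (E[X])² = 92.4186 − 54.0666 = 38.352.
SD(X) = √38.352 = 6.1929.

6.193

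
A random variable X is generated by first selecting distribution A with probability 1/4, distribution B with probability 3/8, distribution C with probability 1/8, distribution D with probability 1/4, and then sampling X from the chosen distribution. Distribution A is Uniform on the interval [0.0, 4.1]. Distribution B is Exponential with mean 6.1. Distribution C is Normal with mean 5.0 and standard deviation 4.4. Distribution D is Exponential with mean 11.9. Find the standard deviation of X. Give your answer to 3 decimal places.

8.044

Per component, A: μ=2.05, E[X²]=5.60333; B: μ=6.1, E[X²]=74.42; C: μ=5, E[X²]=44.36; D: μ=11.9, E[X²]=283.22.
E[X] = 0.25·2.05 + 0.375·6.1 + 0.125·5 + 0.25·11.9 = 6.4.
E[X²] = 0.25·5.60333 + 0.375·74.42 + 0.125·44.36 + 0.25·283.22 = 105.658.
Var(X) = E[X²] − (E[X])² = 105.658 − 40.96 = 64.6983.
SD(X) = √64.6983 = 8.04353.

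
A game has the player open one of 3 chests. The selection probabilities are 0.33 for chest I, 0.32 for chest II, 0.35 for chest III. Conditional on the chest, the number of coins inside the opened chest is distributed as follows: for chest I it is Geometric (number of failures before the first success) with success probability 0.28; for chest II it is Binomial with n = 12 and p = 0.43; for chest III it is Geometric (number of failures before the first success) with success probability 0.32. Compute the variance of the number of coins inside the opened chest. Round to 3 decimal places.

8.058

Per component, I: μ=2.57143, E[X²]=15.7959; II: μ=5.16, E[X²]=29.5668; III: μ=2.125, E[X²]=11.1562.
E[X] = 0.33·2.57143 + 0.32·5.16 + 0.35·2.125 = 3.24352.
E[X²] = 0.33·15.7959 + 0.32·29.5668 + 0.35·11.1562 = 18.5787.
Var(X) = E[X²] − (E[X])² = 18.5787 − 10.5204 = 8.05829.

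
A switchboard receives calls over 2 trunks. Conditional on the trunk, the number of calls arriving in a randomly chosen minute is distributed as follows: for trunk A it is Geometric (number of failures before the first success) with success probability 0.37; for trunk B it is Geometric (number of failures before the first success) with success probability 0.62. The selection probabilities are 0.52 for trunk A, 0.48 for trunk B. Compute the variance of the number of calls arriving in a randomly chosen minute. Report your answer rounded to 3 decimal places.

3.164

Per component, A: μ=1.7027, E[X²]=7.5011; B: μ=0.612903, E[X²]=1.3642.
E[X] = 0.52·1.7027 + 0.48·0.612903 = 1.1796.
E[X²] = 0.52·7.5011 + 0.48·1.3642 = 4.55539.
Var(X) = E[X²] − (E[X])² = 4.55539 − 1.39145 = 3.16393.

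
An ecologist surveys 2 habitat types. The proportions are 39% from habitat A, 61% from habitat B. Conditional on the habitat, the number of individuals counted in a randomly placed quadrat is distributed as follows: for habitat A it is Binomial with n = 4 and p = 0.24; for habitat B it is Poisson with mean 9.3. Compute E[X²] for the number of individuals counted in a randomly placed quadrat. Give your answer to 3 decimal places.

For each component E[X²] = Var + (mean)², giving A: 1.6512; B: 95.79.
Overall E[X²] = 0.39·1.6512 + 0.61·95.79 = 59.0759.

59.076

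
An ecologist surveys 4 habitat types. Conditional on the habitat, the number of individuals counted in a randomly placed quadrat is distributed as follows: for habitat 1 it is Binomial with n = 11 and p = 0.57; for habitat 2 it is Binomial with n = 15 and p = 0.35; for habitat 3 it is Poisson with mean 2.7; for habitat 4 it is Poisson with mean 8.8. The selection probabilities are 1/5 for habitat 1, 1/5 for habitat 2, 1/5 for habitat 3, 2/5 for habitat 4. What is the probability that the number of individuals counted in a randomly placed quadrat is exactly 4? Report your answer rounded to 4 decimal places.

0.0996

Conditional on each habitat, P(X = 4): 1: 0.0946875; 2: 0.179247; 3: 0.148816; 4: 0.0376641.
By total probability, P(X = 4) = 0.2·0.0946875 + 0.2·0.179247 + 0.2·0.148816 + 0.4·0.0376641 = 0.0996157.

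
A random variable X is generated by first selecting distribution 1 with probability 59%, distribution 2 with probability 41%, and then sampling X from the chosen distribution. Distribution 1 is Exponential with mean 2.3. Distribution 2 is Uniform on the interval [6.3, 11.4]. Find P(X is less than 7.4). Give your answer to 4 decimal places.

0.6548

Conditional on each component, P(X < 7.4): 1: 0.959941; 2: 0.215686.
By total probability, P(X < 7.4) = 0.59·0.959941 + 0.41·0.215686 = 0.654796.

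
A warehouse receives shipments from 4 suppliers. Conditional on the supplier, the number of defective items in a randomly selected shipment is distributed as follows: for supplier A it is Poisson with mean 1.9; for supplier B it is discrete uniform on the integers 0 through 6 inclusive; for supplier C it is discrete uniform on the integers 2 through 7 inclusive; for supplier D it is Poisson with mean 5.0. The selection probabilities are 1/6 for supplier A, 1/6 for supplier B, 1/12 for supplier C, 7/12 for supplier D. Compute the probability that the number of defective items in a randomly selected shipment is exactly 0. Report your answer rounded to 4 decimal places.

0.0527

Conditional on each supplier, P(X = 0): A: 0.149569; B: 0.142857; C: 0; D: 0.00673795.
By total probability, P(X = 0) = 0.166667·0.149569 + 0.166667·0.142857 + 0.0833333·0 + 0.583333·0.00673795 = 0.0526681.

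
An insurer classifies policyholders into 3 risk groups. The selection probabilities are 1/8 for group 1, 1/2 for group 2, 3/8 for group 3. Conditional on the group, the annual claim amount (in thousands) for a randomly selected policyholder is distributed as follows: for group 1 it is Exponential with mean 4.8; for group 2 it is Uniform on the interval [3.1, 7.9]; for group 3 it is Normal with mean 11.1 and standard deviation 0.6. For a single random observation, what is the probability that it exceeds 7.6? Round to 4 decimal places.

Conditional on each group, P(X > 7.6): 1: 0.20529; 2: 0.0625; 3: 1.
By total probability, P(X > 7.6) = 0.125·0.20529 + 0.5·0.0625 + 0.375·1 = 0.431911.

0.4319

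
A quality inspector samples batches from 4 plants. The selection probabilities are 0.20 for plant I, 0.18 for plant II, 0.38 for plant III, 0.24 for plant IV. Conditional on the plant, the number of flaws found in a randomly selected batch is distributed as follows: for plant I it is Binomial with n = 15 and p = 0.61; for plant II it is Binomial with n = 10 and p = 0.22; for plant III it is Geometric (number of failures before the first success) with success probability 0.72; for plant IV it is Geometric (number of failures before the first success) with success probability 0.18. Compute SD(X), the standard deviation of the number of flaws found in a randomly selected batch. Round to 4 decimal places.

4.2350

Per component, I: μ=9.15, E[X²]=87.291; II: μ=2.2, E[X²]=6.556; III: μ=0.388889, E[X²]=0.691358; IV: μ=4.55556, E[X²]=46.0617.
E[X] = 0.2·9.15 + 0.18·2.2 + 0.38·0.388889 + 0.24·4.55556 = 3.46711.
E[X²] = 0.2·87.291 + 0.18·6.556 + 0.38·0.691358 + 0.24·46.0617 = 29.9558.
Var(X) = E[X²] − (E[X])² = 29.9558 − 12.0209 = 17.935.
SD(X) = √17.935 = 4.23497.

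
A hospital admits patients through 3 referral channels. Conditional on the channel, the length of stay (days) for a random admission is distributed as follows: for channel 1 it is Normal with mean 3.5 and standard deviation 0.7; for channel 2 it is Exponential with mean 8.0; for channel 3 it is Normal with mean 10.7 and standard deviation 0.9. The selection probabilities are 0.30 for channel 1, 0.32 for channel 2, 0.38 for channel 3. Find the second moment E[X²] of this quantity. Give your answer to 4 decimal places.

For each component E[X²] = Var + (mean)², giving 1: 12.74; 2: 128; 3: 115.3.
Overall E[X²] = 0.3·12.74 + 0.32·128 + 0.38·115.3 = 88.596.

88.5960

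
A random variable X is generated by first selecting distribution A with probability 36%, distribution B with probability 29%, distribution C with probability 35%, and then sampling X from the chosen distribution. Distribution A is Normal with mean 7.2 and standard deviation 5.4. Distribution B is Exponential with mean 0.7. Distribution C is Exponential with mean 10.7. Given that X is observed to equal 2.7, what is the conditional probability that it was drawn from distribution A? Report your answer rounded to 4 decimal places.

0.3549

Likelihoods f(2.7 | ·): A: 0.0522059; B: 0.0301833; C: 0.0726153.
Posterior ∝ prior × likelihood. Numerator for A: 0.36·0.0522059 = 0.0187941.
Normalizing constant: 0.36·0.0522059 + 0.29·0.0301833 + 0.35·0.0726153 = 0.0529626.
P(A | observation) = 0.0187941 / 0.0529626 = 0.354856.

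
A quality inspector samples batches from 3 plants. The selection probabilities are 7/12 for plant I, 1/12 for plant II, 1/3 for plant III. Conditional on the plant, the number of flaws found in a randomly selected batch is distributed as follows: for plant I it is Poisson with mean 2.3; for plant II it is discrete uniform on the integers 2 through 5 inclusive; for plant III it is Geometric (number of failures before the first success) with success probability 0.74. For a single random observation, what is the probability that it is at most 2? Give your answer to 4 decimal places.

0.6960

Conditional on each plant, P(X ≤ 2): I: 0.596039; II: 0.25; III: 0.982424.
By total probability, P(X ≤ 2) = 0.583333·0.596039 + 0.0833333·0.25 + 0.333333·0.982424 = 0.695997.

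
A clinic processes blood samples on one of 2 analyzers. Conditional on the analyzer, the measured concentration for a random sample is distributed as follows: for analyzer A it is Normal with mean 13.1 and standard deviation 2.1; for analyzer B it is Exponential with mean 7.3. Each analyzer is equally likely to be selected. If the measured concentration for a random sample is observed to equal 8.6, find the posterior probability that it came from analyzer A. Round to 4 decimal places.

0.3120

Likelihoods f(8.6 | ·): A: 0.0191243; B: 0.0421738.
Posterior ∝ prior × likelihood. Numerator for A: 0.5·0.0191243 = 0.00956216.
Normalizing constant: 0.5·0.0191243 + 0.5·0.0421738 = 0.0306491.
P(A | observation) = 0.00956216 / 0.0306491 = 0.311989.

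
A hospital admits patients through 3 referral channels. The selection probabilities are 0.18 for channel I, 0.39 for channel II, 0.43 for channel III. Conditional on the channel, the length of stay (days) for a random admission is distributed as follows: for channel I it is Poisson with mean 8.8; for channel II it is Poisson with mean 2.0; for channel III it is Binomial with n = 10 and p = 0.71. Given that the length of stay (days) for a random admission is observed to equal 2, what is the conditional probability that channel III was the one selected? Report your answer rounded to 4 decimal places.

0.0046

Likelihoods P(X=2 | ·): I: 0.00583638; II: 0.270671; III: 0.00113478.
Posterior ∝ prior × likelihood. Numerator for III: 0.43·0.00113478 = 0.000487957.
Normalizing constant: 0.18·0.00583638 + 0.39·0.270671 + 0.43·0.00113478 = 0.1071.
P(III | observation) = 0.000487957 / 0.1071 = 0.00455609.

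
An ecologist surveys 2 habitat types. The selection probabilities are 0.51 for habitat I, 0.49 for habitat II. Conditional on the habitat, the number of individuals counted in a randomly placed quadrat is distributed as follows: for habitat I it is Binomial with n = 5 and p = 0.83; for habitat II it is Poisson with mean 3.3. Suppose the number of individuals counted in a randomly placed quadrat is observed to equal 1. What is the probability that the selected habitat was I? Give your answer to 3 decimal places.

Likelihoods P(X=1 | ·): I: 0.00346612; II: 0.121714.
Posterior ∝ prior × likelihood. Numerator for I: 0.51·0.00346612 = 0.00176772.
Normalizing constant: 0.51·0.00346612 + 0.49·0.121714 = 0.0614078.
P(I | observation) = 0.00176772 / 0.0614078 = 0.0287866.

0.029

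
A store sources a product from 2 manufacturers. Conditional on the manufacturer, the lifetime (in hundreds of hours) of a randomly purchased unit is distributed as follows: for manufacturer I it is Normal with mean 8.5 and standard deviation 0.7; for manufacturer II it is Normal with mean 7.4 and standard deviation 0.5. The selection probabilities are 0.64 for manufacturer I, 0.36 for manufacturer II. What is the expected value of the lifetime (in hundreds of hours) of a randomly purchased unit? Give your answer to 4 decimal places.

8.1040

Component means — I: 8.5; II: 7.4.
E[X] = 0.64·8.5 + 0.36·7.4 = 8.104.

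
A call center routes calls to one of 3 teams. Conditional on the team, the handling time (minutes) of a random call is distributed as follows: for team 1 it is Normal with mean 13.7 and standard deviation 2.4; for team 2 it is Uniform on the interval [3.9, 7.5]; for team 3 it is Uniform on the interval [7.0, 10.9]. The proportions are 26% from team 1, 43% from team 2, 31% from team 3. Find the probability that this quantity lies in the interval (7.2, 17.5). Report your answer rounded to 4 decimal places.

0.5743

Conditional on each team, P(7.2 < X < 17.5): 1: 0.939946; 2: 0.0833333; 3: 0.948718.
By total probability, P(7.2 < X < 17.5) = 0.26·0.939946 + 0.43·0.0833333 + 0.31·0.948718 = 0.574322.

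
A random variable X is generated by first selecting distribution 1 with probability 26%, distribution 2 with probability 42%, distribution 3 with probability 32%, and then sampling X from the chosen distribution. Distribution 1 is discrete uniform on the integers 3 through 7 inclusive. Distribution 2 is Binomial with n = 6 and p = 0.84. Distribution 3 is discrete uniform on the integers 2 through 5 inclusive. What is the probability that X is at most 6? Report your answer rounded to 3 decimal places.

Conditional on each component, P(X ≤ 6): 1: 0.8; 2: 1; 3: 1.
By total probability, P(X ≤ 6) = 0.26·0.8 + 0.42·1 + 0.32·1 = 0.948.

0.948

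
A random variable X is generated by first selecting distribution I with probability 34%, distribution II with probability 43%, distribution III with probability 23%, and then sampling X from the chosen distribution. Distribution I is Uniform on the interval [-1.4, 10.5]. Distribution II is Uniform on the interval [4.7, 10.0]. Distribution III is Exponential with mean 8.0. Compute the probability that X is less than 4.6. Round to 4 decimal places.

0.2720

Conditional on each component, P(X < 4.6): I: 0.504202; II: 0; III: 0.437295.
By total probability, P(X < 4.6) = 0.34·0.504202 + 0.43·0 + 0.23·0.437295 = 0.272006.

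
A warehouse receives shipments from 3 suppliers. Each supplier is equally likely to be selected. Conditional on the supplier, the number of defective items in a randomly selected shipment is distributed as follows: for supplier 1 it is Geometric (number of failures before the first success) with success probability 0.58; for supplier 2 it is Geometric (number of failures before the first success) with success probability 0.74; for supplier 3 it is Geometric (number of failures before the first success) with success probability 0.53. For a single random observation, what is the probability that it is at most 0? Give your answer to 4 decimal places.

Conditional on each supplier, P(X ≤ 0): 1: 0.58; 2: 0.74; 3: 0.53.
By total probability, P(X ≤ 0) = 0.333333·0.58 + 0.333333·0.74 + 0.333333·0.53 = 0.616667.

0.6167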